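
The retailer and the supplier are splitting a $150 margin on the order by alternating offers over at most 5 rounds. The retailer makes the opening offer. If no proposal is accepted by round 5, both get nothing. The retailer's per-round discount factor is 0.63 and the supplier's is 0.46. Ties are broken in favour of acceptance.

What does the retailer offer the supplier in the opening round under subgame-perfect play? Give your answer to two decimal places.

By backward induction:
Round 5 (the retailer proposes): the supplier will accept anything ≥ 0, so the retailer offers 0 and keeps 150.
Round 4 (the supplier proposes): the retailer can get 150 next round, worth 0.63 × 150 = 94.5 now. The supplier offers 94.5 and keeps 150 − 94.5 = 55.5.
Round 3 (the retailer proposes): the supplier can get 55.5 next round, worth 0.46 × 55.5 = 25.53 now. The retailer offers 25.53 and keeps 150 − 25.53 = 124.47.
Round 2 (the supplier proposes): the retailer can get 124.47 next round, worth 0.63 × 124.47 = 78.4161 now; the supplier offers that and keeps 71.5839.
Round 1 (the retailer proposes): the supplier can get 71.5839 next round, worth 0.46 × 71.5839 = 32.928594 now; the retailer offers that and keeps 117.071406.

32.93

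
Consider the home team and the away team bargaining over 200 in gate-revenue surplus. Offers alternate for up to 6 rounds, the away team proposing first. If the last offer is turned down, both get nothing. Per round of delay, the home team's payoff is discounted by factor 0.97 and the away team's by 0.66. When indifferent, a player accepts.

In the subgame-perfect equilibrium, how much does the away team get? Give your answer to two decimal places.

12.30

Round 6 (the home team proposes): rejection yields 0 for the away team; the home team offers 0 and keeps 200.
Round 5 (the away team proposes): the home team can get 200 next round, worth 0.97 × 200 = 194 now. The away team offers 194 and keeps 200 − 194 = 6.
Round 4 (the home team proposes): the away team can get 6 next round, worth 0.66 × 6 = 3.96 now, so the home team offers 3.96, keeping 196.04.
Round 3 (the away team proposes): the home team can get 196.04 next round, worth 0.97 × 196.04 = 190.1588 now. The away team offers 190.1588 and keeps 200 − 190.1588 = 9.8412.
Round 2 (the home team proposes): the away team can get 9.8412 next round, worth 0.66 × 9.8412 = 6.495192 now; the home team offers that and keeps 193.504808.
Round 1 (the away team proposes): the home team can get 193.504808 next round, worth 0.97 × 193.504808 = 187.69966376 now; the away team offers that and keeps 12.30033624.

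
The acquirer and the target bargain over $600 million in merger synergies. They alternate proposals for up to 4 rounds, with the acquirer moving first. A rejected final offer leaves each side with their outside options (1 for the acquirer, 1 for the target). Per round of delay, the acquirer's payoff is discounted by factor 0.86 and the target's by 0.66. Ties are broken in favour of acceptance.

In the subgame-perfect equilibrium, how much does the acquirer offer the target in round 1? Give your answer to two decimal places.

279.83

Round 4 (the target proposes): the acquirer gets 1 if talks fail, so the target offers 1 and keeps 599.
Round 3 (the acquirer proposes): the target can get 599 next round, worth 0.66 × 599 = 395.34 now; the acquirer offers that and keeps 204.66.
Round 2 (the target proposes): the acquirer can get 204.66 next round, worth 0.86 × 204.66 = 176.0076 now. The target offers 176.0076 and keeps 600 − 176.0076 = 423.9924.
Round 1 (the acquirer proposes): the target can get 423.9924 next round, worth 0.66 × 423.9924 = 279.834984 now. The acquirer offers 279.834984 and keeps 600 − 279.834984 = 320.165016.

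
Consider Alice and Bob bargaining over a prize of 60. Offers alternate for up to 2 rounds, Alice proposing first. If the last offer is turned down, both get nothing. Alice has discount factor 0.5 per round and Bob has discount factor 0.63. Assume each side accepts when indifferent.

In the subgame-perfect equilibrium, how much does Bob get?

37.8

Round 2 (Bob proposes): rejection yields 0 for Alice; Bob offers 0 and keeps 60.
Round 1 (Alice proposes): Bob can get 60 next round, worth 0.63 × 60 = 37.8 now, so Alice offers 37.8, keeping 22.2.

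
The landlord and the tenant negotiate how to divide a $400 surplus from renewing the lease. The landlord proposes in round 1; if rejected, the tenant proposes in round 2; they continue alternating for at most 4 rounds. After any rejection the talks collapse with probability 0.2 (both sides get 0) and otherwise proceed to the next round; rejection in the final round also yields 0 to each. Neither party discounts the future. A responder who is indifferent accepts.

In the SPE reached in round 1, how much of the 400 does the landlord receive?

By backward induction:
Round 4 (the tenant proposes): rejection yields 0 for the landlord; the tenant offers 0 and keeps 400.
Round 3 (the landlord proposes): rejecting gives the tenant an expected 0.8 × 400 = 320. The landlord offers 320 and keeps 400 − 320 = 80.
Round 2 (the tenant proposes): rejecting gives the landlord an expected 0.8 × 80 = 64. The tenant offers 64 and keeps 400 − 64 = 336.
Round 1 (the landlord proposes): rejecting gives the tenant an expected 0.8 × 336 = 268.8; the landlord offers that and keeps 131.2.

131.2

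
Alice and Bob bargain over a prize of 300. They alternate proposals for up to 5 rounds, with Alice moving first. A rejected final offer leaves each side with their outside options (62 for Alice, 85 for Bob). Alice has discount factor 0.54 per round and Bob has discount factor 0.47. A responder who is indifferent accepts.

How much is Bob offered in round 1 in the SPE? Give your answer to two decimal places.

86.80

Round 5 (Alice proposes): Bob gets 85 if talks fail, so Alice offers 85 and keeps 215.
Round 4 (Bob proposes): Alice can get 215 next round, worth 0.54 × 215 = 116.1 now, so Bob offers 116.1, keeping 183.9.
Round 3 (Alice proposes): Bob can get 183.9 next round, worth 0.47 × 183.9 = 86.433 now, so Alice offers 86.433, keeping 213.567.
Round 2 (Bob proposes): Alice can get 213.567 next round, worth 0.54 × 213.567 = 115.32618 now. Bob offers 115.32618 and keeps 300 − 115.32618 = 184.67382.
Round 1 (Alice proposes): Bob can get 184.67382 next round, worth 0.47 × 184.67382 = 86.7966954 now, so Alice offers 86.7966954, keeping 213.2033046.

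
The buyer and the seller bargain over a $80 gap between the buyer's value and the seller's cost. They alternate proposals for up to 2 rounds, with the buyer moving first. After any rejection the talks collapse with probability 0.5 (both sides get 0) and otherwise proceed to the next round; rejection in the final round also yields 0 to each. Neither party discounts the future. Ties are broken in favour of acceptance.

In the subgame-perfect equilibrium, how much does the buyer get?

40

Round 2 (the seller proposes): rejection yields 0 for the buyer; the seller offers 0 and keeps 80.
Round 1 (the buyer proposes): rejecting gives the seller an expected 0.5 × 80 = 40; the buyer offers that and keeps 40.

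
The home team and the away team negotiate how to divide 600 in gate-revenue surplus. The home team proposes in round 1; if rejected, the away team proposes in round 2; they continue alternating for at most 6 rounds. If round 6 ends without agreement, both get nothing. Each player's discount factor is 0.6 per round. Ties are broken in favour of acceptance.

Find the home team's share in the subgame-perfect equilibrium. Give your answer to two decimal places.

By backward induction:
Round 6 (the away team proposes): the home team will accept anything ≥ 0, so the away team offers 0 and keeps 600.
Round 5 (the home team proposes): the away team can get 600 next round, worth 0.6 × 600 = 360 now. The home team offers 360 and keeps 600 − 360 = 240.
Round 4 (the away team proposes): the home team can get 240 next round, worth 0.6 × 240 = 144 now. The away team offers 144 and keeps 600 − 144 = 456.
Round 3 (the home team proposes): the away team can get 456 next round, worth 0.6 × 456 = 273.6 now; the home team offers that and keeps 326.4.
Round 2 (the away team proposes): the home team can get 326.4 next round, worth 0.6 × 326.4 = 195.84 now; the away team offers that and keeps 404.16.
Round 1 (the home team proposes): the away team can get 404.16 next round, worth 0.6 × 404.16 = 242.496 now. The home team offers 242.496 and keeps 600 − 242.496 = 357.504.

357.50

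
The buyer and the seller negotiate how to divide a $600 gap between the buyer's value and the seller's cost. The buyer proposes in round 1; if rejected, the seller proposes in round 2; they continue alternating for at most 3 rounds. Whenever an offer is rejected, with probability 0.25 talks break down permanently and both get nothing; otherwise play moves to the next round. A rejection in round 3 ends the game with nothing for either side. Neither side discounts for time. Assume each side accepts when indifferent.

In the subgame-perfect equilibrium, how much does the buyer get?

487.5

By backward induction:
Round 3 (the buyer proposes): the seller will accept anything ≥ 0, so the buyer offers 0 and keeps 600.
Round 2 (the seller proposes): rejecting gives the buyer an expected 0.75 × 600 = 450; the seller offers that and keeps 150.
Round 1 (the buyer proposes): rejecting gives the seller an expected 0.75 × 150 = 112.5. The buyer offers 112.5 and keeps 600 − 112.5 = 487.5.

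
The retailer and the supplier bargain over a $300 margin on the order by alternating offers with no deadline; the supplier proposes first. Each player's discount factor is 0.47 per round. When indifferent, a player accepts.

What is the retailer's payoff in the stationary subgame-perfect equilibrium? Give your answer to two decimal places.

95.92

When the supplier proposes, the retailer accepts any offer worth at least 0.47 times what the retailer would get by proposing next round; and vice versa.
This gives x = 300 − 0.47y and y = 300 − 0.47x, where x and y are each side's share when it proposes.
Hence (1 − 0.47·0.47)x = 300(1 − 0.47), i.e. 0.7791·x = 159.
x ≈ 204.0816; the retailer's share is 300 − x ≈ 95.9184.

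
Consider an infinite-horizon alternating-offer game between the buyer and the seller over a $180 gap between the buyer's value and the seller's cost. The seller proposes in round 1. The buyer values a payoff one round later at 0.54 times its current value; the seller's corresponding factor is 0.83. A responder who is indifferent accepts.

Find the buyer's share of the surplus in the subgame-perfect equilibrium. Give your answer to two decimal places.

When the seller proposes, the buyer accepts any offer worth at least 0.54 times what the buyer would get by proposing next round; and vice versa.
This gives x = 180 − 0.54y and y = 180 − 0.83x, where x and y are each side's share when it proposes.
Hence (1 − 0.54·0.83)x = 180(1 − 0.54), i.e. 0.5518·x = 82.8.
x ≈ 150.0544; the buyer's share is 180 − x ≈ 29.9456.

29.95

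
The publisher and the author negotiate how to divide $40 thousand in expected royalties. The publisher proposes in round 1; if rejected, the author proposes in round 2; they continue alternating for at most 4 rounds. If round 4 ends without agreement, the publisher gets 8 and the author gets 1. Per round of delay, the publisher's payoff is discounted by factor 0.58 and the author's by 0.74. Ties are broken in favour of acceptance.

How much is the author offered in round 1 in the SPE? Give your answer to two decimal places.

Round 4 (the author proposes): the publisher gets 8 if talks fail, so the author offers 8 and keeps 32.
Round 3 (the publisher proposes): the author can get 32 next round, worth 0.74 × 32 = 23.68 now; the publisher offers that and keeps 16.32.
Round 2 (the author proposes): the publisher can get 16.32 next round, worth 0.58 × 16.32 = 9.4656 now. The author offers 9.4656 and keeps 40 − 9.4656 = 30.5344.
Round 1 (the publisher proposes): the author can get 30.5344 next round, worth 0.74 × 30.5344 = 22.595456 now; the publisher offers that and keeps 17.404544.

22.60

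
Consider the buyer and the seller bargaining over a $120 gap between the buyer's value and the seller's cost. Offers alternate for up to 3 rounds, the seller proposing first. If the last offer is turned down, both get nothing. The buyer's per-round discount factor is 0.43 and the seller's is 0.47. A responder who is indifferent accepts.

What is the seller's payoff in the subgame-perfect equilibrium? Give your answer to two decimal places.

92.65

Round 3 (the seller proposes): rejection yields 0 for the buyer; the seller offers 0 and keeps 120.
Round 2 (the buyer proposes): the seller can get 120 next round, worth 0.47 × 120 = 56.4 now. The buyer offers 56.4 and keeps 120 − 56.4 = 63.6.
Round 1 (the seller proposes): the buyer can get 63.6 next round, worth 0.43 × 63.6 = 27.348 now, so the seller offers 27.348, keeping 92.652.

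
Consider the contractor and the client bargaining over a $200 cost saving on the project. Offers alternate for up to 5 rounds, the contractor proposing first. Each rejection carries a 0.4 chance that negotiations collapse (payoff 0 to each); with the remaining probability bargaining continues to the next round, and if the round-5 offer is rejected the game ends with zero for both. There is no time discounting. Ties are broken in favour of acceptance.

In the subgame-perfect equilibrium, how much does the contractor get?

Round 5 (the contractor proposes): the client will accept anything ≥ 0, so the contractor offers 0 and keeps 200.
Round 4 (the client proposes): rejecting gives the contractor an expected 0.6 × 200 = 120; the client offers that and keeps 80.
Round 3 (the contractor proposes): rejecting gives the client an expected 0.6 × 80 = 48; the contractor offers that and keeps 152.
Round 2 (the client proposes): rejecting gives the contractor an expected 0.6 × 152 = 91.2. The client offers 91.2 and keeps 200 − 91.2 = 108.8.
Round 1 (the contractor proposes): rejecting gives the client an expected 0.6 × 108.8 = 65.28. The contractor offers 65.28 and keeps 200 − 65.28 = 134.72.

134.72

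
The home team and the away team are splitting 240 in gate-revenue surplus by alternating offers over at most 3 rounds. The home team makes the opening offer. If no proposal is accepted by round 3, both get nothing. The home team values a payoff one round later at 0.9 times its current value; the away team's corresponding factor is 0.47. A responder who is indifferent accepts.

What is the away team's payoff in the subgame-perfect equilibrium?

11.28

Round 3 (the home team proposes): the away team will accept anything ≥ 0, so the home team offers 0 and keeps 240.
Round 2 (the away team proposes): the home team can get 240 next round, worth 0.9 × 240 = 216 now; the away team offers that and keeps 24.
Round 1 (the home team proposes): the away team can get 24 next round, worth 0.47 × 24 = 11.28 now; the home team offers that and keeps 228.72.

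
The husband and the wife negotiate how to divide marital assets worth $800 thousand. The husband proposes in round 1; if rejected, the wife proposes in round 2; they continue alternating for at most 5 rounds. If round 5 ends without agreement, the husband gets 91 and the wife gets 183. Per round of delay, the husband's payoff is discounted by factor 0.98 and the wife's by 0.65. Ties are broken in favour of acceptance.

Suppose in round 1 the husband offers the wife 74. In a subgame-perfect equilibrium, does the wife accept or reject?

Work out the wife's continuation value if the offer is rejected.
Round 5 (the husband proposes): the wife gets 183 if talks fail, so the husband offers 183 and keeps 617.
Round 4 (the wife proposes): the husband can get 617 next round, worth 0.98 × 617 = 604.66 now; the wife offers that and keeps 195.34.
Round 3 (the husband proposes): the wife can get 195.34 next round, worth 0.65 × 195.34 = 126.971 now. The husband offers 126.971 and keeps 800 − 126.971 = 673.029.
Round 2 (the wife proposes): the husband can get 673.029 next round, worth 0.98 × 673.029 = 659.56842 now. The wife offers 659.56842 and keeps 800 − 659.56842 = 140.43158.
So by rejecting in round 1, the wife gets 140.43158 next round, worth 0.65 × 140.43158 = 91.280527 now.
Offer 74 < 91.280527, so the wife rejects.

Reject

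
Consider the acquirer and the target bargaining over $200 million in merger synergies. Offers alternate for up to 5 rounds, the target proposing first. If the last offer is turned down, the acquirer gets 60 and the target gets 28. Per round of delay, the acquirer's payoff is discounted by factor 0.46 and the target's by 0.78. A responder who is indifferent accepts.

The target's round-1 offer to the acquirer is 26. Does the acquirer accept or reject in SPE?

Reject

Round 5 (the target proposes): the acquirer gets 60 if talks fail, so the target offers 60 and keeps 140.
Round 4 (the acquirer proposes): the target can get 140 next round, worth 0.78 × 140 = 109.2 now; the acquirer offers that and keeps 90.8.
Round 3 (the target proposes): the acquirer can get 90.8 next round, worth 0.46 × 90.8 = 41.768 now. The target offers 41.768 and keeps 200 − 41.768 = 158.232.
Round 2 (the acquirer proposes): the target can get 158.232 next round, worth 0.78 × 158.232 = 123.42096 now; the acquirer offers that and keeps 76.57904.
So by rejecting in round 1, the acquirer gets 76.57904 next round, worth 0.46 × 76.57904 = 35.2263584 now.
Offer 26 < 35.2263584, so the acquirer rejects.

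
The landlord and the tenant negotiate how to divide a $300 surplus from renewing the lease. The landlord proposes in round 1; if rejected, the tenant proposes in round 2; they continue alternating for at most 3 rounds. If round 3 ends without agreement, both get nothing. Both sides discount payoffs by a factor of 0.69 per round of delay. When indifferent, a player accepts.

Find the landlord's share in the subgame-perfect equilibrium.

By backward induction:
Round 3 (the landlord proposes): the tenant will accept anything ≥ 0, so the landlord offers 0 and keeps 300.
Round 2 (the tenant proposes): the landlord can get 300 next round, worth 0.69 × 300 = 207 now; the tenant offers that and keeps 93.
Round 1 (the landlord proposes): the tenant can get 93 next round, worth 0.69 × 93 = 64.17 now; the landlord offers that and keeps 235.83.

235.83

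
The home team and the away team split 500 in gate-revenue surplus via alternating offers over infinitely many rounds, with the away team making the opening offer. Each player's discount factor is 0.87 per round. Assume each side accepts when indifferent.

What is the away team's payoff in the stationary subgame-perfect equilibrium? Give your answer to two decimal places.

When the away team proposes, the home team accepts any offer worth at least 0.87 times what the home team would get by proposing next round; and vice versa.
This gives x = 500 − 0.87y and y = 500 − 0.87x, where x and y are each side's share when it proposes.
Hence (1 − 0.87·0.87)x = 500(1 − 0.87), i.e. 0.2431·x = 65.
x ≈ 267.3797; the home team's share is 500 − x ≈ 232.6203.

267.38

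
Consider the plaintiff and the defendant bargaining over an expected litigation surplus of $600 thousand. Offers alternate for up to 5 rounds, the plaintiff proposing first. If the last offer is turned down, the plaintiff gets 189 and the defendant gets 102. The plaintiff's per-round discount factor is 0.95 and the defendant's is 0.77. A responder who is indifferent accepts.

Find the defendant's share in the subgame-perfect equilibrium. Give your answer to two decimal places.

Round 5 (the plaintiff proposes): the defendant gets 102 if talks fail, so the plaintiff offers 102 and keeps 498.
Round 4 (the defendant proposes): the plaintiff can get 498 next round, worth 0.95 × 498 = 473.1 now, so the defendant offers 473.1, keeping 126.9.
Round 3 (the plaintiff proposes): the defendant can get 126.9 next round, worth 0.77 × 126.9 = 97.713 now, so the plaintiff offers 97.713, keeping 502.287.
Round 2 (the defendant proposes): the plaintiff can get 502.287 next round, worth 0.95 × 502.287 = 477.17265 now. The defendant offers 477.17265 and keeps 600 − 477.17265 = 122.82735.
Round 1 (the plaintiff proposes): the defendant can get 122.82735 next round, worth 0.77 × 122.82735 = 94.5770595 now; the plaintiff offers that and keeps 505.4229405.

94.58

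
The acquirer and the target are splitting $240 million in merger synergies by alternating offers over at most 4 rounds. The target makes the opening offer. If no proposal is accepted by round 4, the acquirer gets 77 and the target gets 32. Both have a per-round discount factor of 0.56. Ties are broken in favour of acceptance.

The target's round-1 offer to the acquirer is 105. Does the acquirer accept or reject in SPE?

Accept

Round 4 (the acquirer proposes): the target gets 32 if talks fail, so the acquirer offers 32 and keeps 208.
Round 3 (the target proposes): the acquirer can get 208 next round, worth 0.56 × 208 = 116.48 now. The target offers 116.48 and keeps 240 − 116.48 = 123.52.
Round 2 (the acquirer proposes): the target can get 123.52 next round, worth 0.56 × 123.52 = 69.1712 now. The acquirer offers 69.1712 and keeps 240 − 69.1712 = 170.8288.
So by rejecting in round 1, the acquirer gets 170.8288 next round, worth 0.56 × 170.8288 = 95.664128 now.
Offer 105 ≥ 95.664128, so the acquirer accepts.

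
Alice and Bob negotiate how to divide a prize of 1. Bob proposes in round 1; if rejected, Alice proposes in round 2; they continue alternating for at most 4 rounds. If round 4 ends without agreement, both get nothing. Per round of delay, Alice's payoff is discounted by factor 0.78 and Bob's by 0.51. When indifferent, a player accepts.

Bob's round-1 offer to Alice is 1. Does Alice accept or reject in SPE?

Accept

Round 4 (Alice proposes): rejection yields 0 for Bob; Alice offers 0 and keeps 1.
Round 3 (Bob proposes): Alice can get 1 next round, worth 0.78 × 1 = 0.78 now; Bob offers that and keeps 0.22.
Round 2 (Alice proposes): Bob can get 0.22 next round, worth 0.51 × 0.22 = 0.1122 now, so Alice offers 0.1122, keeping 0.8878.
So by rejecting in round 1, Alice gets 0.8878 next round, worth 0.78 × 0.8878 = 0.692484 now.
Offer 1 ≥ 0.692484, so Alice accepts.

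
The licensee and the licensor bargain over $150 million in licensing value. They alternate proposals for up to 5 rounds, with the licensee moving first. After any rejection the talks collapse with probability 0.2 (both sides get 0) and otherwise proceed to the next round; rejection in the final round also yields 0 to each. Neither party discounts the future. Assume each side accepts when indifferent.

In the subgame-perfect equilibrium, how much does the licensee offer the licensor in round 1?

39.36

Round 5 (the licensee proposes): rejection yields 0 for the licensor; the licensee offers 0 and keeps 150.
Round 4 (the licensor proposes): rejecting gives the licensee an expected 0.8 × 150 = 120. The licensor offers 120 and keeps 150 − 120 = 30.
Round 3 (the licensee proposes): rejecting gives the licensor an expected 0.8 × 30 = 24; the licensee offers that and keeps 126.
Round 2 (the licensor proposes): rejecting gives the licensee an expected 0.8 × 126 = 100.8, so the licensor offers 100.8, keeping 49.2.
Round 1 (the licensee proposes): rejecting gives the licensor an expected 0.8 × 49.2 = 39.36. The licensee offers 39.36 and keeps 150 − 39.36 = 110.64.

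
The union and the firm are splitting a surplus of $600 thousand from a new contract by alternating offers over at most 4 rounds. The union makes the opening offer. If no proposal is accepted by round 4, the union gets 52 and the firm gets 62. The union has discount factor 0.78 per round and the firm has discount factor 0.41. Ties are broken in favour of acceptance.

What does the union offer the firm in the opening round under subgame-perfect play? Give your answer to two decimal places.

Round 4 (the firm proposes): the union gets 52 if talks fail, so the firm offers 52 and keeps 548.
Round 3 (the union proposes): the firm can get 548 next round, worth 0.41 × 548 = 224.68 now. The union offers 224.68 and keeps 600 − 224.68 = 375.32.
Round 2 (the firm proposes): the union can get 375.32 next round, worth 0.78 × 375.32 = 292.7496 now; the firm offers that and keeps 307.2504.
Round 1 (the union proposes): the firm can get 307.2504 next round, worth 0.41 × 307.2504 = 125.972664 now, so the union offers 125.972664, keeping 474.027336.

125.97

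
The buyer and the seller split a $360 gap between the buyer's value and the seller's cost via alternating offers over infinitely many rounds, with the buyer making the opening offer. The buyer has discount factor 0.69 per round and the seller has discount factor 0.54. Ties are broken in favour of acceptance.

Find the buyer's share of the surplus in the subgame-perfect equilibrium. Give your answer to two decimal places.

In a stationary SPE each proposer offers the other exactly their discounted continuation value.
If the buyer keeps x when proposing and the seller keeps y when proposing, then x = 360 − 0.54y and y = 360 − 0.69x.
Solving: x = 360(1 − 0.54) / (1 − 0.69·0.54) = 165.6 / 0.6274 ≈ 263.9464.
The seller gets 360 − 263.9464 ≈ 96.0536.

263.95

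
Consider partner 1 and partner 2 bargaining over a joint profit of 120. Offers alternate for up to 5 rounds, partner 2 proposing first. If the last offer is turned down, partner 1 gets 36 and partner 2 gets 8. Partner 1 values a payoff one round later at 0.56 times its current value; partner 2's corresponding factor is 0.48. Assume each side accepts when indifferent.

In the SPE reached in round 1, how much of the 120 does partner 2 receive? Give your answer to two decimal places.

Solve by backward induction from round 5.
Round 5 (partner 2 proposes): partner 1 gets 36 if talks fail, so partner 2 offers 36 and keeps 84.
Round 4 (partner 1 proposes): partner 2 can get 84 next round, worth 0.48 × 84 = 40.32 now; partner 1 offers that and keeps 79.68.
Round 3 (partner 2 proposes): partner 1 can get 79.68 next round, worth 0.56 × 79.68 = 44.6208 now, so partner 2 offers 44.6208, keeping 75.3792.
Round 2 (partner 1 proposes): partner 2 can get 75.3792 next round, worth 0.48 × 75.3792 = 36.182016 now; partner 1 offers that and keeps 83.817984.
Round 1 (partner 2 proposes): partner 1 can get 83.817984 next round, worth 0.56 × 83.817984 = 46.93807104 now; partner 2 offers that and keeps 73.06192896.

73.06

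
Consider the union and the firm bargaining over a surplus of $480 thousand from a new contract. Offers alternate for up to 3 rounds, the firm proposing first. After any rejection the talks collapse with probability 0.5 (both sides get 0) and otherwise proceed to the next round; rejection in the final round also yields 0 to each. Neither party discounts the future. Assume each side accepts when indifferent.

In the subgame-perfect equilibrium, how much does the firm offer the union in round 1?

Round 3 (the firm proposes): the union will accept anything ≥ 0, so the firm offers 0 and keeps 480.
Round 2 (the union proposes): rejecting gives the firm an expected 0.5 × 480 = 240. The union offers 240 and keeps 480 − 240 = 240.
Round 1 (the firm proposes): rejecting gives the union an expected 0.5 × 240 = 120, so the firm offers 120, keeping 360.

120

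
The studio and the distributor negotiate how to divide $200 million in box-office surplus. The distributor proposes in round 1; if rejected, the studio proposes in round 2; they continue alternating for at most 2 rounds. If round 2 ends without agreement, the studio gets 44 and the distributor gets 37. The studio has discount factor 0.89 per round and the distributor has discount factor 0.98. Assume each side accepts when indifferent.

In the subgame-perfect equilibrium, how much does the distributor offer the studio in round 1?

145.07

Round 2 (the studio proposes): the distributor gets 37 if talks fail, so the studio offers 37 and keeps 163.
Round 1 (the distributor proposes): the studio can get 163 next round, worth 0.89 × 163 = 145.07 now; the distributor offers that and keeps 54.93.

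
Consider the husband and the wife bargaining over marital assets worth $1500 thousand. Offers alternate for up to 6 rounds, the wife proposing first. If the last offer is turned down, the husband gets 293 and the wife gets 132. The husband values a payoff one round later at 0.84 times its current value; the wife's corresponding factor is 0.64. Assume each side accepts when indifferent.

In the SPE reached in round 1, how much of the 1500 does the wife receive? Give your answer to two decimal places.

470.43

Round 6 (the husband proposes): the wife gets 132 if talks fail, so the husband offers 132 and keeps 1368.
Round 5 (the wife proposes): the husband can get 1368 next round, worth 0.84 × 1368 = 1149.12 now; the wife offers that and keeps 350.88.
Round 4 (the husband proposes): the wife can get 350.88 next round, worth 0.64 × 350.88 = 224.5632 now; the husband offers that and keeps 1275.4368.
Round 3 (the wife proposes): the husband can get 1275.4368 next round, worth 0.84 × 1275.4368 = 1071.366912 now, so the wife offers 1071.366912, keeping 428.633088.
Round 2 (the husband proposes): the wife can get 428.633088 next round, worth 0.64 × 428.633088 = 274.32517632 now. The husband offers 274.32517632 and keeps 1500 − 274.32517632 = 1225.67482368.
Round 1 (the wife proposes): the husband can get 1225.67482368 next round, worth 0.84 × 1225.67482368 = 1029.5668518912 now. The wife offers 1029.5668518912 and keeps 1500 − 1029.5668518912 = 470.4331481088.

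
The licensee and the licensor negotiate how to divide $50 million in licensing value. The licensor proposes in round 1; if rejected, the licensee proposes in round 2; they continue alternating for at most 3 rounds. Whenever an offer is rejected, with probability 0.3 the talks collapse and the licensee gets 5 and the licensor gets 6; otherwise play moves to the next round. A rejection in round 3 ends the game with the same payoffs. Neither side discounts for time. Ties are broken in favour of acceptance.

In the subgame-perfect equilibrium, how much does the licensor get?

36.81

Round 3 (the licensor proposes): the licensee gets 5 if talks fail, so the licensor offers 5 and keeps 45.
Round 2 (the licensee proposes): rejecting gives the licensor an expected 0.7 × 45 + 0.3 × 6 = 33.3, so the licensee offers 33.3, keeping 16.7.
Round 1 (the licensor proposes): rejecting gives the licensee an expected 0.7 × 16.7 + 0.3 × 5 = 13.19, so the licensor offers 13.19, keeping 36.81.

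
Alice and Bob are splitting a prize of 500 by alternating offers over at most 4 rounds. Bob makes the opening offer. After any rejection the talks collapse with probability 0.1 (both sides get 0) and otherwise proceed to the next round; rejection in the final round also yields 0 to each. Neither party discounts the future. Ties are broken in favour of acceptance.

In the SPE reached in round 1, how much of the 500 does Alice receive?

409.5

Round 4 (Alice proposes): Bob will accept anything ≥ 0, so Alice offers 0 and keeps 500.
Round 3 (Bob proposes): rejecting gives Alice an expected 0.9 × 500 = 450. Bob offers 450 and keeps 500 − 450 = 50.
Round 2 (Alice proposes): rejecting gives Bob an expected 0.9 × 50 = 45, so Alice offers 45, keeping 455.
Round 1 (Bob proposes): rejecting gives Alice an expected 0.9 × 455 = 409.5; Bob offers that and keeps 90.5.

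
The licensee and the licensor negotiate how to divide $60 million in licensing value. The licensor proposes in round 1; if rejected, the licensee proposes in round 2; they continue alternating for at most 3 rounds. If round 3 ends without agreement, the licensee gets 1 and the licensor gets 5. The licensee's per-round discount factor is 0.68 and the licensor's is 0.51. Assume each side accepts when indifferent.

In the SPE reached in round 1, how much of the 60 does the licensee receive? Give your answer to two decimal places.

20.34

Round 3 (the licensor proposes): the licensee gets 1 if talks fail, so the licensor offers 1 and keeps 59.
Round 2 (the licensee proposes): the licensor can get 59 next round, worth 0.51 × 59 = 30.09 now, so the licensee offers 30.09, keeping 29.91.
Round 1 (the licensor proposes): the licensee can get 29.91 next round, worth 0.68 × 29.91 = 20.3388 now; the licensor offers that and keeps 39.6612.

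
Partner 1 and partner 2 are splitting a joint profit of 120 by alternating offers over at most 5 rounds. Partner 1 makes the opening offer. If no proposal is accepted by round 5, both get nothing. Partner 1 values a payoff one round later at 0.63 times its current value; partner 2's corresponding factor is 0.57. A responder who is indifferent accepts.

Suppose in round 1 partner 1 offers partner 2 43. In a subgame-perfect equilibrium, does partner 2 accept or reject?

Accept

Work out partner 2's continuation value if the offer is rejected.
Round 5 (partner 1 proposes): rejection yields 0 for partner 2; partner 1 offers 0 and keeps 120.
Round 4 (partner 2 proposes): partner 1 can get 120 next round, worth 0.63 × 120 = 75.6 now; partner 2 offers that and keeps 44.4.
Round 3 (partner 1 proposes): partner 2 can get 44.4 next round, worth 0.57 × 44.4 = 25.308 now; partner 1 offers that and keeps 94.692.
Round 2 (partner 2 proposes): partner 1 can get 94.692 next round, worth 0.63 × 94.692 = 59.65596 now; partner 2 offers that and keeps 60.34404.
So by rejecting in round 1, partner 2 gets 60.34404 next round, worth 0.57 × 60.34404 = 34.3961028 now.
Offer 43 ≥ 34.3961028, so partner 2 accepts.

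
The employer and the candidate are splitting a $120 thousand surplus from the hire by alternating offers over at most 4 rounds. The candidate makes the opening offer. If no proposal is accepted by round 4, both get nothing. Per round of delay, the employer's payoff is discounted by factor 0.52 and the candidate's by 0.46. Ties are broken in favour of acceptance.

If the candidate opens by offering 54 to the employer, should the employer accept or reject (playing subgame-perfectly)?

Accept

Round 4 (the employer proposes): the candidate will accept anything ≥ 0, so the employer offers 0 and keeps 120.
Round 3 (the candidate proposes): the employer can get 120 next round, worth 0.52 × 120 = 62.4 now. The candidate offers 62.4 and keeps 120 − 62.4 = 57.6.
Round 2 (the employer proposes): the candidate can get 57.6 next round, worth 0.46 × 57.6 = 26.496 now. The employer offers 26.496 and keeps 120 − 26.496 = 93.504.
So by rejecting in round 1, the employer gets 93.504 next round, worth 0.52 × 93.504 = 48.62208 now.
Offer 54 ≥ 48.62208, so the employer accepts.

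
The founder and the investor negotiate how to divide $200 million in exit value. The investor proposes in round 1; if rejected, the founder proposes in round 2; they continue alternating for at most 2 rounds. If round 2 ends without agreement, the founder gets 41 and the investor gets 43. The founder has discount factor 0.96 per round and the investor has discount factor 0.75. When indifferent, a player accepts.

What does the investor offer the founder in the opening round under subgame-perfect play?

Solve by backward induction from round 2.
Round 2 (the founder proposes): the investor gets 43 if talks fail, so the founder offers 43 and keeps 157.
Round 1 (the investor proposes): the founder can get 157 next round, worth 0.96 × 157 = 150.72 now, so the investor offers 150.72, keeping 49.28.

150.72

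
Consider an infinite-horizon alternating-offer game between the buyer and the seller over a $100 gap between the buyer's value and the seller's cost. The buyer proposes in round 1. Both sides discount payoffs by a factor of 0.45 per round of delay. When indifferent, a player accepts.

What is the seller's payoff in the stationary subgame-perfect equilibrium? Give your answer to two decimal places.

31.03

When the buyer proposes, the seller accepts any offer worth at least 0.45 times what the seller would get by proposing next round; and vice versa.
This gives x = 100 − 0.45y and y = 100 − 0.45x, where x and y are each side's share when it proposes.
Hence (1 − 0.45·0.45)x = 100(1 − 0.45), i.e. 0.7975·x = 55.
x ≈ 68.9655; the seller's share is 100 − x ≈ 31.0345.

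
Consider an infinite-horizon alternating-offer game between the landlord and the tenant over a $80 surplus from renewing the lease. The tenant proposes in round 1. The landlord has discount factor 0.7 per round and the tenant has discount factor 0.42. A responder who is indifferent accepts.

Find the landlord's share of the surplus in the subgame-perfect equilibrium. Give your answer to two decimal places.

46.01

Let x be the tenant's share when the tenant proposes and y be the landlord's share when the landlord proposes.
The landlord accepts iff offered ≥ 0.7·y, so x = 80 − 0.7y. Symmetrically y = 80 − 0.42x.
Substituting: x = 80 − 0.7(80 − 0.42x), giving x(1 − 0.42·0.7) = 80(1 − 0.7).
So x = 80 × 0.3 / 0.706 ≈ 33.9943, and the landlord receives 80 − x ≈ 46.0057.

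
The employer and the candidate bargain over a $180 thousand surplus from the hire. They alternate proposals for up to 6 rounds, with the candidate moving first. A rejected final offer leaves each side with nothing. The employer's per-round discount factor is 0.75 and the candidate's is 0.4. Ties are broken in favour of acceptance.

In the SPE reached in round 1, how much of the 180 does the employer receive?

By backward induction:
Round 6 (the employer proposes): rejection yields 0 for the candidate; the employer offers 0 and keeps 180.
Round 5 (the candidate proposes): the employer can get 180 next round, worth 0.75 × 180 = 135 now, so the candidate offers 135, keeping 45.
Round 4 (the employer proposes): the candidate can get 45 next round, worth 0.4 × 45 = 18 now, so the employer offers 18, keeping 162.
Round 3 (the candidate proposes): the employer can get 162 next round, worth 0.75 × 162 = 121.5 now. The candidate offers 121.5 and keeps 180 − 121.5 = 58.5.
Round 2 (the employer proposes): the candidate can get 58.5 next round, worth 0.4 × 58.5 = 23.4 now. The employer offers 23.4 and keeps 180 − 23.4 = 156.6.
Round 1 (the candidate proposes): the employer can get 156.6 next round, worth 0.75 × 156.6 = 117.45 now; the candidate offers that and keeps 62.55.

117.45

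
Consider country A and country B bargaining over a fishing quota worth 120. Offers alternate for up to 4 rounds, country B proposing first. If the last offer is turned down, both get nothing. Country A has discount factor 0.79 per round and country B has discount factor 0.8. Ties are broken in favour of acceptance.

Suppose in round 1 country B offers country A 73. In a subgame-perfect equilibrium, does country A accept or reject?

Reject

Round 4 (country A proposes): country B will accept anything ≥ 0, so country A offers 0 and keeps 120.
Round 3 (country B proposes): country A can get 120 next round, worth 0.79 × 120 = 94.8 now. Country B offers 94.8 and keeps 120 − 94.8 = 25.2.
Round 2 (country A proposes): country B can get 25.2 next round, worth 0.8 × 25.2 = 20.16 now, so country A offers 20.16, keeping 99.84.
So by rejecting in round 1, country A gets 99.84 next round, worth 0.79 × 99.84 = 78.8736 now.
Offer 73 < 78.8736, so country A rejects.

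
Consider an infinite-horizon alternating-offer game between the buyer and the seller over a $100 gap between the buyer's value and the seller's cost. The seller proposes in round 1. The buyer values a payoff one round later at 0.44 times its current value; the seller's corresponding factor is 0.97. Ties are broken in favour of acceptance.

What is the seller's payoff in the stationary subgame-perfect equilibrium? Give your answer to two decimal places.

In a stationary SPE each proposer offers the other exactly their discounted continuation value.
If the seller keeps x when proposing and the buyer keeps y when proposing, then x = 100 − 0.44y and y = 100 − 0.97x.
Solving: x = 100(1 − 0.44) / (1 − 0.97·0.44) = 56 / 0.5732 ≈ 97.6971.
The buyer gets 100 − 97.6971 ≈ 2.3029.

97.70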